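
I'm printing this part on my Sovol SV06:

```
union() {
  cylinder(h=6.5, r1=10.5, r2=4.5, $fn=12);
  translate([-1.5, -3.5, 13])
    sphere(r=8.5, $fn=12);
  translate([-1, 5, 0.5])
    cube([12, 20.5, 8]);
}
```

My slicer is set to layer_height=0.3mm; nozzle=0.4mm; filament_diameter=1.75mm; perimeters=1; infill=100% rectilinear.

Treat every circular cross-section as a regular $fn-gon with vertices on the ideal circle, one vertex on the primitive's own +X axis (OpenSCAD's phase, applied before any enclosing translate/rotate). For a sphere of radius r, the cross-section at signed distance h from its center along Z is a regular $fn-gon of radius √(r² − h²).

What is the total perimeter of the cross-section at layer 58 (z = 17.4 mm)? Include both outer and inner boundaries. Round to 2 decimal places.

At z = 17.4 mm: the cone does not reach this height (z outside [0, 6.5]); the r=8.5 sphere at (-1.5, -3.5) slices to a regular 12-gon of circumradius 7.273 (√(r²−h²) with h=4.4 from center) (perimeter = 2·12·7.273·sin(180°/12) = 45.17 mm); the cube at (-1, 5) is absent (z outside [0.5, 8.5]); Taking the union: only the r=8.5 sphere at (-1.5, -3.5) is present, so the union is just that shape — boundary = 45.17 mm. Overall, the cross-section is a single solid region. Total boundary length (outer) = 45.17 mm.

45.17 mm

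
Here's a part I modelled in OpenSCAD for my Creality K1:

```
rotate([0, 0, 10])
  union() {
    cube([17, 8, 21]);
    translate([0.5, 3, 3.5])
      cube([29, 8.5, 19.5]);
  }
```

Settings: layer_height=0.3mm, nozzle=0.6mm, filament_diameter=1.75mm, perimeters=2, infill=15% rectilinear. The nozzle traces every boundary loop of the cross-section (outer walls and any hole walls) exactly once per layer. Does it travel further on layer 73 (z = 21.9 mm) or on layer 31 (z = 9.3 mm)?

Layer 73 (z = 21.9): the cube is absent (z outside [0, 21]); the cube at (0.5, 3) is present — its section is the full 29×8.5 rectangle (perimeter 75.00 mm); Taking the union: only the 29×8.5 cube at (0.5, 3) is present, so the union is just that shape — boundary = 75.00 mm; (rotated 10° about Z; rotation is an isometry so areas/perimeters/island counts are preserved). So its perimeter = 75.00 mm. Layer 31 (z = 9.3): the cube (footprint 17×8) is included at this height (perimeter 50.00 mm); the cube at (0.5, 3) is present — its section is the full 29×8.5 rectangle (perimeter 75.00 mm); Taking the union: the regions partially overlap (shared area 82.50 mm²), so the edge portions inside another operand are dropped and the merged outline is re-measured after clipping — boundary = 82.00 mm; (whole slice rotated 10° about Z — lengths, areas and connectivity unchanged). So its perimeter = 82.00 mm. Layer 31 is larger (82.00 vs 75.00 mm).

layer 31 (z = 9.3 mm)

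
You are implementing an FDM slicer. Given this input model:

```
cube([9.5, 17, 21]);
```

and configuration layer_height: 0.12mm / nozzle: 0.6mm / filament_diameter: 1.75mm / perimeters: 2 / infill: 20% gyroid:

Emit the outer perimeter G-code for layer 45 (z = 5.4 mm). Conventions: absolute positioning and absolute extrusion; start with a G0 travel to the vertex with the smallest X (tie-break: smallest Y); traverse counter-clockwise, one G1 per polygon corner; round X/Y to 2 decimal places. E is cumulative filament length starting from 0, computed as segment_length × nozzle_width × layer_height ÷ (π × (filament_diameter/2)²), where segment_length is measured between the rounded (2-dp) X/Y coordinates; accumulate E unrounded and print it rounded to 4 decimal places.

At z = 5.4 mm: the cube is present — its section is the full 9.5×17 rectangle. The outline is a single polygon with 4 vertices. Extrusion per mm of travel: 0.6 × 0.12 / (π × 0.875²) = 0.029934. Accumulating E over each segment gives final E = 1.5865.

G0 X0.00 Y0.00 Z5.40
G1 X9.50 Y0.00 E0.2844
G1 X9.50 Y17.00 E0.7933
G1 X0.00 Y17.00 E1.0776
G1 X0.00 Y0.00 E1.5865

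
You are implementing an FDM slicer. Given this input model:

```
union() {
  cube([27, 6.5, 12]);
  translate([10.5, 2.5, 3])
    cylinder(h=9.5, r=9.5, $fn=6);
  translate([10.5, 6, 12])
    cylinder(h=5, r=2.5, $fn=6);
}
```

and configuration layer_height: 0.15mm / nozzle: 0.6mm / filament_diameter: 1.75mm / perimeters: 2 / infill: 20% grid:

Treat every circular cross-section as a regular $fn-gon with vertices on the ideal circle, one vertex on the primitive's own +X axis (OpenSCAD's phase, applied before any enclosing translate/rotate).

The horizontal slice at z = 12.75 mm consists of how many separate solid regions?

1

At z = 12.75 mm: the cube does not reach this height (z outside [0, 12]); the cylinder at (10.5, 2.5) is absent (z outside [3, 12.5]); the r=2.5 cylinder at (10.5, 6) gives a regular 6-gon of circumradius 2.5 (constant along its height); Merging all regions: only the r=2.5 cylinder at (10.5, 6) is present, so the union is just that shape — 1 connected region. The result has 1 disconnected region.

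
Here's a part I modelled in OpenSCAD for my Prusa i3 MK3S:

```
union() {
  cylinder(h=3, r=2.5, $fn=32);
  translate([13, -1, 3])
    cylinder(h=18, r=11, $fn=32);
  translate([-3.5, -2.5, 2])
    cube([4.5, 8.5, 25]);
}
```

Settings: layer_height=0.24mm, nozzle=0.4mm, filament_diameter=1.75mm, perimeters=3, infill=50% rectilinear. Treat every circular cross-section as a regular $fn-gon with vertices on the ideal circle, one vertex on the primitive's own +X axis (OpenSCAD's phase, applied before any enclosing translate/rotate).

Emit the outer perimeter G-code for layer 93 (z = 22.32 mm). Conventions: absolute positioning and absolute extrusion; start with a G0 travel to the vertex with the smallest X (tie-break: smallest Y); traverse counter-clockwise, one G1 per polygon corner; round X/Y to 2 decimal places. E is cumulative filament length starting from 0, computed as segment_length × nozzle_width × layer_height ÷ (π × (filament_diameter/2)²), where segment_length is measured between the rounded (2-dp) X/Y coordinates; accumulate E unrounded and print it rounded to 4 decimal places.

G0 X-3.50 Y-2.50 Z22.32
G1 X1.00 Y-2.50 E0.1796
G1 X1.00 Y6.00 E0.5189
G1 X-3.50 Y6.00 E0.6985
G1 X-3.50 Y-2.50 E1.0377

At z = 22.32 mm: the cylinder does not reach this height (z outside [0, 3]); the cylinder at (13, -1) is absent (z outside [3, 21]); the cube at (-3.5, -2.5) is present — its section is the full 4.5×8.5 rectangle; Combining (union): only the 4.5×8.5 cube at (-3.5, -2.5) is present, so the union is just that shape — 1 connected region. The outline is a single polygon with 4 vertices. Extrusion per mm of travel: 0.4 × 0.24 / (π × 0.875²) = 0.039912. Accumulating E over each segment gives final E = 1.0377.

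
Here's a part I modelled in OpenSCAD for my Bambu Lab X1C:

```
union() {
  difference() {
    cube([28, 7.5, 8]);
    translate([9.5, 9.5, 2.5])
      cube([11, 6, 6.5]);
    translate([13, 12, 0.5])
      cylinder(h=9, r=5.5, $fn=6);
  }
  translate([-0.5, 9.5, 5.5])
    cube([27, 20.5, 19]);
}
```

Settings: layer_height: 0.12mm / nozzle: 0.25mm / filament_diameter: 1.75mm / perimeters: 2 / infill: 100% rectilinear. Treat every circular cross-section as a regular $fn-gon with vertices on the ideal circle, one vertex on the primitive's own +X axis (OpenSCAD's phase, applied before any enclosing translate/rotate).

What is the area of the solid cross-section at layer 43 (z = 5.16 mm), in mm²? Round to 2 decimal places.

208.51 mm²

At z = 5.16 mm: the cube (footprint 28×7.5) is included at this height (area 210.00 mm²); the 11×6 cube at (9.5, 9.5) contributes its full rectangle (area 66.00 mm²); the r=5.5 cylinder at (13, 12) contributes a regular 6-gon of circumradius 5.5 (area = (6/2)·5.500²·sin(360°/6) = 78.59 mm²); Taking the first minus the rest: starting from the 28×7.5 cube (210.00 mm²), the 11×6 cube at (9.5, 9.5) misses the remaining region (no effect); the r=5.5 cylinder at (13, 12) partially overlaps it — only the 1.49 mm² overlap (of its 78.59 mm²) is removed, clipping the outline — area = 208.51 mm²; the cube at (-0.5, 9.5) is not intersected at this z (z outside [5.5, 24.5]); Taking the union: only that combined region is present, so the union is just that shape — area = 208.51 mm². Overall, the cross-section is a single solid region. Net area = 208.51 mm².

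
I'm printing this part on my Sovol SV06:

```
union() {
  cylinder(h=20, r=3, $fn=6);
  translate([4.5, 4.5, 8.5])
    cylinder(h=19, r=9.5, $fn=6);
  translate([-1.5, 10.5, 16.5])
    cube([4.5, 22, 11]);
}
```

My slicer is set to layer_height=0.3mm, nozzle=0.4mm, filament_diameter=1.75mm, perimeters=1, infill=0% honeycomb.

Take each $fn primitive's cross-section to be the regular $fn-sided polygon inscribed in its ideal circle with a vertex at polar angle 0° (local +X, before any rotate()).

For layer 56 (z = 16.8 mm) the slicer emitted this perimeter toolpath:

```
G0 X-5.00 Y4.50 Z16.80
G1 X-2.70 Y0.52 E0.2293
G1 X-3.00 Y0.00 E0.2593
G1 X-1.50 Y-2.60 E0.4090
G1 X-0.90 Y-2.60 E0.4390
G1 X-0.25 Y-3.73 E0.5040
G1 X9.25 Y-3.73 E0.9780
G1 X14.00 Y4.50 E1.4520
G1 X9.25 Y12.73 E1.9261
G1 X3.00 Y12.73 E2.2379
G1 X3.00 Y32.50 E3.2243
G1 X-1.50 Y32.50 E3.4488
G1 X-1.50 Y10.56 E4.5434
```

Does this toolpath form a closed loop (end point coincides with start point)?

no

Start point (G0): (-5.00, 4.50). End point (last G1): the path does not return to the start — open.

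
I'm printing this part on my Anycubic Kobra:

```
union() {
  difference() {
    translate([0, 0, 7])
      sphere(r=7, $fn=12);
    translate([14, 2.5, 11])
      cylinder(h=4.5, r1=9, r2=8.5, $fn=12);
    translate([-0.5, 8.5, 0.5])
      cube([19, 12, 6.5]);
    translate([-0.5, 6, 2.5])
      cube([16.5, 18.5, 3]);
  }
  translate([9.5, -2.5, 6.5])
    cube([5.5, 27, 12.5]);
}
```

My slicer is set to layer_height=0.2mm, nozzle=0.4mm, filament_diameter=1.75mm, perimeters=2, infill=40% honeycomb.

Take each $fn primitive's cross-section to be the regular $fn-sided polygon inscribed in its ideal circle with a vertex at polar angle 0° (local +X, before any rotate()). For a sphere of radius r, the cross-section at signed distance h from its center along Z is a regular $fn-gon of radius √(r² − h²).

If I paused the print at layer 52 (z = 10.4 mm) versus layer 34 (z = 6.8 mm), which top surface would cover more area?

Layer 52 (z = 10.4): the sphere: section is a regular 12-gon, circumradius = √(r²−h²) = √(7²−3.4²) = 6.119 (area = (12/2)·6.119²·sin(360°/12) = 112.32 mm²); the cone at (14, 2.5) is absent (z outside [11, 15.5]); the cube at (-0.5, 8.5) does not reach this height (z outside [0.5, 7]); the cube at (-0.5, 6) does not reach this height (z outside [2.5, 5.5]); Subtracting the remaining from the first: none of the subtracted shapes is present at this height, so the r=7 sphere is unchanged — area = 112.32 mm²; the 5.5×27 cube at (9.5, -2.5) contributes its full rectangle (area 148.50 mm²); Combining (union): the 2 present regions are separate (no shared area or edge), so areas and boundary lengths simply add and each stays a separate island — area = 260.82 mm². So its area = 260.82 mm². Layer 34 (z = 6.8): the r=7 sphere slices to a regular 12-gon of circumradius 6.997 (√(r²−h²) with h=0.2 from center) (area = (12/2)·6.997²·sin(360°/12) = 146.88 mm²); the cone at (14, 2.5) is absent (z outside [11, 15.5]); the cube at (-0.5, 8.5) is present — its section is the full 19×12 rectangle (area 228.00 mm²); the cube at (-0.5, 6) is not intersected at this z (z outside [2.5, 5.5]); After the difference (first − rest): starting from the r=7 sphere (146.88 mm²), the 19×12 cube at (-0.5, 8.5) misses the remaining region (no effect) — area = 146.88 mm²; the cube at (9.5, -2.5) is present — its section is the full 5.5×27 rectangle (area 148.50 mm²); Combining (union): the 2 present regions are separate (no shared area or edge), so areas and boundary lengths simply add and each stays a separate island — area = 295.38 mm². So its area = 295.38 mm². Layer 34 is larger (295.38 vs 260.82 mm²).

layer 34 (z = 6.8 mm)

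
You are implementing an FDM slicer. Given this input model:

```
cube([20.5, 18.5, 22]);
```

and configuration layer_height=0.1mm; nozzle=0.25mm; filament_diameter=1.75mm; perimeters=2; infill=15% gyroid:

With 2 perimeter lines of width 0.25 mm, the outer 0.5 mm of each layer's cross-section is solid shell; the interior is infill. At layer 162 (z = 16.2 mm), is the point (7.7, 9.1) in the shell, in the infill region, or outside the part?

At z = 16.2 mm: the cube (footprint 20.5×18.5) is included at this height. Overall, the cross-section is a single solid region. The nearest boundary edge runs (0.00, 18.50)→(0.00, 0.00); distance from the point to it = 7.70 mm. The point is inside the cross-section and 7.70 mm from the nearest boundary — more than the 0.5 mm shell width (2 × 0.25), so it's in the infill interior.

infill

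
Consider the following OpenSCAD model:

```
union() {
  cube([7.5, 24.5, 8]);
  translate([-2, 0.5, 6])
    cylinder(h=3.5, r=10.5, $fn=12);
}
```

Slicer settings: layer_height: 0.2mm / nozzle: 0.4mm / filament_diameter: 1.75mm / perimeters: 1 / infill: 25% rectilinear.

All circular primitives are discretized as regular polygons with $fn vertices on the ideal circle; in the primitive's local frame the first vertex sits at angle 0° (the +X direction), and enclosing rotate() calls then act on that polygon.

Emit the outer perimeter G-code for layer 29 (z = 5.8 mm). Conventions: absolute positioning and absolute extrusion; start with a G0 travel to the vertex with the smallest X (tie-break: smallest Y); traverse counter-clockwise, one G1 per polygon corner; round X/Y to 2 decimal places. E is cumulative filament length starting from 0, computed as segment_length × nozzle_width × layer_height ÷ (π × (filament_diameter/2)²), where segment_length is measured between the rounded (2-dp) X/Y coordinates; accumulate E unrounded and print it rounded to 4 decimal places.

G0 X0.00 Y0.00 Z5.80
G1 X7.50 Y0.00 E0.2495
G1 X7.50 Y24.50 E1.0643
G1 X0.00 Y24.50 E1.3138
G1 X0.00 Y0.00 E2.1286

At z = 5.8 mm: the cube (footprint 7.5×24.5) is included at this height; the cylinder at (-2, 0.5) is not intersected at this z (z outside [6, 9.5]); Taking the union: only the 7.5×24.5 cube is present, so the union is just that shape — 1 connected region. The outline is a single polygon with 4 vertices. Extrusion per mm of travel: 0.4 × 0.2 / (π × 0.875²) = 0.033260. Accumulating E over each segment gives final E = 2.1286.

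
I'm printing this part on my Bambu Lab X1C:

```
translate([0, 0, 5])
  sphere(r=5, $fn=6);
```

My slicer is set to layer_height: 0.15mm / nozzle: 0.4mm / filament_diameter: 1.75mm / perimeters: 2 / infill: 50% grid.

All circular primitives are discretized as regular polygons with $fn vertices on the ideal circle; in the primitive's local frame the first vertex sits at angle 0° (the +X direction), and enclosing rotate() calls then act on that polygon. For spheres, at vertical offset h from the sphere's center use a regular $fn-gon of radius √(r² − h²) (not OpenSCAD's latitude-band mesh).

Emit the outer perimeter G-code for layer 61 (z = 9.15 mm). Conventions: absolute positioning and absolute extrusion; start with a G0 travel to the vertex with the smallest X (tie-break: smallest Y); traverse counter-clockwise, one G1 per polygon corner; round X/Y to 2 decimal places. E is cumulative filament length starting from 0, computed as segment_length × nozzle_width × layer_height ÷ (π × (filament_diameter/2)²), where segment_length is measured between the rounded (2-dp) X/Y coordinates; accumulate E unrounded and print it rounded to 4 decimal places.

G0 X-2.79 Y0.00 Z9.15
G1 X-1.39 Y-2.42 E0.0697
G1 X1.39 Y-2.42 E0.1391
G1 X2.79 Y0.00 E0.2088
G1 X1.39 Y2.42 E0.2786
G1 X-1.39 Y2.42 E0.3479
G1 X-2.79 Y0.00 E0.4177

At z = 9.15 mm: the sphere: section is a regular 6-gon, circumradius = √(r²−h²) = √(5²−4.15²) = 2.789. The outline is a single polygon with 6 vertices. Extrusion per mm of travel: 0.4 × 0.15 / (π × 0.875²) = 0.024945. Accumulating E over each segment gives final E = 0.4177.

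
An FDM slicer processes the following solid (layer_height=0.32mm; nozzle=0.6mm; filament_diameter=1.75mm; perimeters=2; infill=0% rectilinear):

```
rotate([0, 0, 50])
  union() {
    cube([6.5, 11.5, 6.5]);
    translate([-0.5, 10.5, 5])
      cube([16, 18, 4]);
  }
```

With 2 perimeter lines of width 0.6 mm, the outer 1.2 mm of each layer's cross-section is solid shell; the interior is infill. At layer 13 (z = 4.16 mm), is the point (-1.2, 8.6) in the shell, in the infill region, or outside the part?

shell

At z = 4.16 mm: the cube (footprint 6.5×11.5) is included at this height; the cube at (-0.5, 10.5) is not intersected at this z (z outside [5, 9]); Combining (union): only the 6.5×11.5 cube is present, so the union is just that shape — 1 connected region; (whole slice rotated 50° about Z — lengths, areas and connectivity unchanged). Overall, the cross-section is a single solid region. Undo the 50° rotation: the query point maps to (5.817, 6.447) in the un-rotated model frame. The nearest boundary edge runs (6.50, 0.00)→(6.50, 11.50); distance from the point to it = 0.68 mm. The point is inside the cross-section, 0.68 mm from the nearest boundary — within the 1.2 mm shell band (2 × 0.6).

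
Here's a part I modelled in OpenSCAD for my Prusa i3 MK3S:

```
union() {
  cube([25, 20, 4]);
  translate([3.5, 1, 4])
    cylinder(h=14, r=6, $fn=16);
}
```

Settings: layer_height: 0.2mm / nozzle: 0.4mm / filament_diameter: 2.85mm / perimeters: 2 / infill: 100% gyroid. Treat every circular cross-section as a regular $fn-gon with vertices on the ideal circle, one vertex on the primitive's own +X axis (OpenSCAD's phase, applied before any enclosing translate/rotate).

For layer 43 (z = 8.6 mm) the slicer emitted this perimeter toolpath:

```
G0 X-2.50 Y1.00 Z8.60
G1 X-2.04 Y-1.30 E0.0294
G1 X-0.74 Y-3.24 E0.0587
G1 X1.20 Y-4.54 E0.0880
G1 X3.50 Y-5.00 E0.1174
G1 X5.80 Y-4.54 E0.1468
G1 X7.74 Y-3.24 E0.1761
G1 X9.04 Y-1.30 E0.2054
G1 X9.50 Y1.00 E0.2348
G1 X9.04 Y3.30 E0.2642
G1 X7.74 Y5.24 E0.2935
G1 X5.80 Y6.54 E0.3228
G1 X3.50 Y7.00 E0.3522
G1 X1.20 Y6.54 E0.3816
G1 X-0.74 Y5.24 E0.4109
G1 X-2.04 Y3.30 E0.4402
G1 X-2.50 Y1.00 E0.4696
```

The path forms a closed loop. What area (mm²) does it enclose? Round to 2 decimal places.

110.15 mm²

Apply the shoelace formula to the sequence of (X, Y) vertices; enclosed area = 110.15 mm².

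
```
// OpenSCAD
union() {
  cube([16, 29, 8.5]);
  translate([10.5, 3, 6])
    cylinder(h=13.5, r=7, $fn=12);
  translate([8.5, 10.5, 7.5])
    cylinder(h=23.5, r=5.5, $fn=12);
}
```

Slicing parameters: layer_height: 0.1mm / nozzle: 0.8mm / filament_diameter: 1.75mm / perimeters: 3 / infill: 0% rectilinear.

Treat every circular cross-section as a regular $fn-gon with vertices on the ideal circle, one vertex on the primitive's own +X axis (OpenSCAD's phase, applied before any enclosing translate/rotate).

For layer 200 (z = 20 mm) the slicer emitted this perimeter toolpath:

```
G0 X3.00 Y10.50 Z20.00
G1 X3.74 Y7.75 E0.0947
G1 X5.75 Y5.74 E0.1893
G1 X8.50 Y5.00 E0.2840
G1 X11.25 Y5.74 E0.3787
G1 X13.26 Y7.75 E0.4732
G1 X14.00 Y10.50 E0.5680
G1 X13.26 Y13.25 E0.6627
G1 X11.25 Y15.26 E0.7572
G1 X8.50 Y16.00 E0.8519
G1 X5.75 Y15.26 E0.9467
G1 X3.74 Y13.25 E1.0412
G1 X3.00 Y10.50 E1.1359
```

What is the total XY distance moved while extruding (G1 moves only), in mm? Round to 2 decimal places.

Sum the Euclidean lengths of each G1 segment: total = 34.15 mm.

34.15 mm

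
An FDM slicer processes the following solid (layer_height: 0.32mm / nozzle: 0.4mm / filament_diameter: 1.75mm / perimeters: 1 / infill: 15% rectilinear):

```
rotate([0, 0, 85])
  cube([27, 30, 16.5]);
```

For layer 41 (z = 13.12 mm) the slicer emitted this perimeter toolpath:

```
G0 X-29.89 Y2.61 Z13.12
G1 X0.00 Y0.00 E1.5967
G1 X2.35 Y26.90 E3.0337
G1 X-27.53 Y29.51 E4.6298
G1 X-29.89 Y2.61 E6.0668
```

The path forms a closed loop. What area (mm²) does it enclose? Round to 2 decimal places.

810.05 mm²

Apply the shoelace formula to the sequence of (X, Y) vertices; enclosed area = 810.05 mm².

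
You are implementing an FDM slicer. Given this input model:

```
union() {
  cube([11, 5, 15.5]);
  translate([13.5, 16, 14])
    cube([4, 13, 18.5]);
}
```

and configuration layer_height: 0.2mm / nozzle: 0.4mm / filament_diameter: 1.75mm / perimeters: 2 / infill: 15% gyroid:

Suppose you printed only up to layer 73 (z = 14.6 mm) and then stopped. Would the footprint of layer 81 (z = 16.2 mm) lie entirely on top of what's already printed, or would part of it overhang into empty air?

entirely on top

Compare the two slices. At z = 14.6: the cube (footprint 11×5) is included at this height (area 55.00 mm²); the 4×13 cube at (13.5, 16) contributes its full rectangle (area 52.00 mm²); Taking the union: the 2 present regions are separate (no shared area or edge), so areas and boundary lengths simply add and each stays a separate island — area = 107.00 mm². At z = 16.2: the cube is not intersected at this z (z outside [0, 15.5]); the cube at (13.5, 16) (footprint 4×13) is included at this height (area 52.00 mm²); Taking the union: only the 4×13 cube at (13.5, 16) is present, so the union is just that shape — area = 52.00 mm². Checking containment: the cross-section at z = 16.2 is a subset of the cross-section at z = 14.6.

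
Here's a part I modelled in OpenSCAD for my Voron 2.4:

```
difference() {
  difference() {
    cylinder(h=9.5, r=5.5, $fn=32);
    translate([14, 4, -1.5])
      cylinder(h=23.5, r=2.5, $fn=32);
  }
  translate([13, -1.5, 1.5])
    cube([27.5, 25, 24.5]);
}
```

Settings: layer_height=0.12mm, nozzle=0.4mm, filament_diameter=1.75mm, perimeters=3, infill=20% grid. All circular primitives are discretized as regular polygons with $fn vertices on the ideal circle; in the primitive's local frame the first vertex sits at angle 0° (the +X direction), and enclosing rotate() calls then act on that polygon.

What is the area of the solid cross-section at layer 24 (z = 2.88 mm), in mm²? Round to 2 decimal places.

94.42 mm²

At z = 2.88 mm: the r=5.5 cylinder contributes a regular 32-gon of circumradius 5.5 (area = (32/2)·5.500²·sin(360°/32) = 94.42 mm²); the r=2.5 cylinder at (14, 4) gives a regular 32-gon of circumradius 2.5 (constant along its height) (area = (32/2)·2.500²·sin(360°/32) = 19.51 mm²); Subtracting the remaining from the first: starting from the r=5.5 cylinder (94.42 mm²), the r=2.5 cylinder at (14, 4) misses the remaining region (no effect) — area = 94.42 mm²; the cube at (13, -1.5) is present — its section is the full 27.5×25 rectangle (area 687.50 mm²); Taking the first minus the rest: starting from that combined region (94.42 mm²), the 27.5×25 cube at (13, -1.5) misses the remaining region (no effect) — area = 94.42 mm². Overall, the cross-section is a single solid region. Net area = 94.42 mm².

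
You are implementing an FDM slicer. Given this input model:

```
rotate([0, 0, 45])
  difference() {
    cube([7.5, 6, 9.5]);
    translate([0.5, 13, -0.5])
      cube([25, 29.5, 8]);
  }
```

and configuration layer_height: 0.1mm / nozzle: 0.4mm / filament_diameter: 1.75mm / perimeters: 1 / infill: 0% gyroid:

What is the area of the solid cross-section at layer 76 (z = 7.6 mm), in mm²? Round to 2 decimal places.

45.00 mm²

At z = 7.6 mm: the cube (footprint 7.5×6) is included at this height (area 45.00 mm²); the cube at (0.5, 13) is absent (z outside [-0.5, 7.5]); After the difference (first − rest): none of the subtracted shapes is present at this height, so the 7.5×6 cube is unchanged — area = 45.00 mm²; (whole slice rotated 45° about Z — lengths, areas and connectivity unchanged). Overall, the cross-section is a single solid region. Net area = 45.00 mm².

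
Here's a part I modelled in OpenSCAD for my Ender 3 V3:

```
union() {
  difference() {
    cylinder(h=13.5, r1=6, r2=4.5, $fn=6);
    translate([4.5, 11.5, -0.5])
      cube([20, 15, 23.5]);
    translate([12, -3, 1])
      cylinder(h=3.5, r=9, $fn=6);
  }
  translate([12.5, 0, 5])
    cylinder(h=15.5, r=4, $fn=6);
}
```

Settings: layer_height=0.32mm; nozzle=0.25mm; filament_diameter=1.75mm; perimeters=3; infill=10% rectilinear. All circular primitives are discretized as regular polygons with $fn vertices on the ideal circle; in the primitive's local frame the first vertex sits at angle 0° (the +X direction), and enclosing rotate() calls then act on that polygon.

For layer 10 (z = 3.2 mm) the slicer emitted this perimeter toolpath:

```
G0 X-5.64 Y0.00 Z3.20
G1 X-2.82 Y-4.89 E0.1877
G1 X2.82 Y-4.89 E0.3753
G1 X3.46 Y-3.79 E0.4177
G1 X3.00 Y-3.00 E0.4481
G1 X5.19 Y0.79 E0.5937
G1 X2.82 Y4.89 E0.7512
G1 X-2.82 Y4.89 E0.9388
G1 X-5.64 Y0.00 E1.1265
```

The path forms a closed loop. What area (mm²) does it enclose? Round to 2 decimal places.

Apply the shoelace formula to the sequence of (X, Y) vertices; enclosed area = 79.32 mm².

79.32 mm²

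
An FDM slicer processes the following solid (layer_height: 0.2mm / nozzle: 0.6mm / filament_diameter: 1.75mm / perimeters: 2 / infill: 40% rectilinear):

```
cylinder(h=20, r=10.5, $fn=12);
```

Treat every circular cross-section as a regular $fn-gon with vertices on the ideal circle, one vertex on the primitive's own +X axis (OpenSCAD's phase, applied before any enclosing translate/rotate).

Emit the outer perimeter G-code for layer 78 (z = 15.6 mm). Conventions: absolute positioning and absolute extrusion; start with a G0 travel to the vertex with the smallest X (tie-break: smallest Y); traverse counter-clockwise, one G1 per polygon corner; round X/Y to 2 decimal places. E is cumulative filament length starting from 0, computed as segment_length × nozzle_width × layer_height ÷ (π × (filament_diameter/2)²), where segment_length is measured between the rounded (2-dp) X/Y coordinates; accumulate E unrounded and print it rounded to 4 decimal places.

At z = 15.6 mm: the r=10.5 cylinder gives a regular 12-gon of circumradius 10.5 (constant along its height). The outline is a single polygon with 12 vertices. Extrusion per mm of travel: 0.6 × 0.2 / (π × 0.875²) = 0.049890. Accumulating E over each segment gives final E = 3.2534.

G0 X-10.50 Y0.00 Z15.60
G1 X-9.09 Y-5.25 E0.2712
G1 X-5.25 Y-9.09 E0.5421
G1 X0.00 Y-10.50 E0.8133
G1 X5.25 Y-9.09 E1.0845
G1 X9.09 Y-5.25 E1.3555
G1 X10.50 Y0.00 E1.6267
G1 X9.09 Y5.25 E1.8979
G1 X5.25 Y9.09 E2.1688
G1 X0.00 Y10.50 E2.4400
G1 X-5.25 Y9.09 E2.7112
G1 X-9.09 Y5.25 E2.9822
G1 X-10.50 Y0.00 E3.2534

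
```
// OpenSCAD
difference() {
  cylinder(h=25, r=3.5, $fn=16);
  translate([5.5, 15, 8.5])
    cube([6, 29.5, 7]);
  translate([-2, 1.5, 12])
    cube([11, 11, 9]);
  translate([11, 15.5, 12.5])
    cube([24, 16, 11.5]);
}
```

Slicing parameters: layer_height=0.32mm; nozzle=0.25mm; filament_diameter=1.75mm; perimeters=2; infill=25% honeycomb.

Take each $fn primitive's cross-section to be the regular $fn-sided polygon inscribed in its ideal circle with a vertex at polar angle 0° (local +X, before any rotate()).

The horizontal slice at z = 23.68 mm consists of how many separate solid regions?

1

At z = 23.68 mm: the r=3.5 cylinder contributes a regular 16-gon of circumradius 3.5; the cube at (5.5, 15) does not reach this height (z outside [8.5, 15.5]); the cube at (-2, 1.5) does not reach this height (z outside [12, 21]); the 24×16 cube at (11, 15.5) contributes its full rectangle; Subtracting the remaining from the first: starting from the r=3.5 cylinder, the 24×16 cube at (11, 15.5) misses the remaining region (no effect) — 1 connected region. The result has 1 disconnected region.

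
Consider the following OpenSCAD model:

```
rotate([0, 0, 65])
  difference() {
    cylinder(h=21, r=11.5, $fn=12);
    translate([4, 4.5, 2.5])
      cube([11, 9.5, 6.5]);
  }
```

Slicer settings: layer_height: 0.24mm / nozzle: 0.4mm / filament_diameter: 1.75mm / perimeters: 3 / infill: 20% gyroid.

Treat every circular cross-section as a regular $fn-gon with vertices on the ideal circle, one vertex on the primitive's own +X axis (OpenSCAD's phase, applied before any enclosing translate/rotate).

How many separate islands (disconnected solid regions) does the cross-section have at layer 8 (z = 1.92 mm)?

At z = 1.92 mm: the cylinder: section is a regular 12-gon, circumradius r=11.5; the cube at (4, 4.5) does not reach this height (z outside [2.5, 9]); After the difference (first − rest): none of the subtracted shapes is present at this height, so the r=11.5 cylinder is unchanged — 1 connected region; (whole slice rotated 65° about Z — lengths, areas and connectivity unchanged). Overall, the cross-section is a single solid region. Island count = 1.

1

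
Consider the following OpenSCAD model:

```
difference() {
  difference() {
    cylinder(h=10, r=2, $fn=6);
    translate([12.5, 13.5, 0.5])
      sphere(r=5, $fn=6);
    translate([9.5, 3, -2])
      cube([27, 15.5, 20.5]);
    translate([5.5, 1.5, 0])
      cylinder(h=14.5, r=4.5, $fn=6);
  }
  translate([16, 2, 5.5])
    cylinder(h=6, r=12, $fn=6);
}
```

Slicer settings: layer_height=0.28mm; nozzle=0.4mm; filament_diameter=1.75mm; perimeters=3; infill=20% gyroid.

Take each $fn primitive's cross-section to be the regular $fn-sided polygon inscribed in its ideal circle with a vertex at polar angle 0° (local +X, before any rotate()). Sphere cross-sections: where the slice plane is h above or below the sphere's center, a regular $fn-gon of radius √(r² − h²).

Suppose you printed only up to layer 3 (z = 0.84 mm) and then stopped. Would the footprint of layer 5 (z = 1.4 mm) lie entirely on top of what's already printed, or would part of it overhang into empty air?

entirely on top

Compare the two slices. At z = 0.84: the cylinder: section is a regular 6-gon, circumradius r=2 (area = (6/2)·2.000²·sin(360°/6) = 10.39 mm²); the r=5 sphere at (12.5, 13.5) contributes a regular 6-gon of circumradius √(5²−0.34²) = 4.988 (area = (6/2)·4.988²·sin(360°/6) = 64.65 mm²); the cube at (9.5, 3) (footprint 27×15.5) is included at this height (area 418.50 mm²); the r=4.5 cylinder at (5.5, 1.5) contributes a regular 6-gon of circumradius 4.5 (area = (6/2)·4.500²·sin(360°/6) = 52.61 mm²); Subtracting the remaining from the first: starting from the r=2 cylinder (10.39 mm²), the r=5 sphere at (12.5, 13.5) misses the remaining region (no effect); the 27×15.5 cube at (9.5, 3) misses the remaining region (no effect); the r=4.5 cylinder at (5.5, 1.5) partially overlaps it — only the 0.22 mm² overlap (of its 52.61 mm²) is removed, clipping the outline — area = 10.18 mm²; the cylinder at (16, 2) is not intersected at this z (z outside [5.5, 11.5]); Subtracting the remaining from the first: none of the subtracted shapes is present at this height, so the result so far is unchanged — area = 10.18 mm². At z = 1.4: the r=2 cylinder gives a regular 6-gon of circumradius 2 (constant along its height) (area = (6/2)·2.000²·sin(360°/6) = 10.39 mm²); the r=5 sphere at (12.5, 13.5) slices to a regular 6-gon of circumradius 4.918 (√(r²−h²) with h=0.9 from center) (area = (6/2)·4.918²·sin(360°/6) = 62.85 mm²); the cube at (9.5, 3) is present — its section is the full 27×15.5 rectangle (area 418.50 mm²); the r=4.5 cylinder at (5.5, 1.5) contributes a regular 6-gon of circumradius 4.5 (area = (6/2)·4.500²·sin(360°/6) = 52.61 mm²); Subtracting the remaining from the first: starting from the r=2 cylinder (10.39 mm²), the r=5 sphere at (12.5, 13.5) misses the remaining region (no effect); the 27×15.5 cube at (9.5, 3) misses the remaining region (no effect); the r=4.5 cylinder at (5.5, 1.5) partially overlaps it — only the 0.22 mm² overlap (of its 52.61 mm²) is removed, clipping the outline — area = 10.18 mm²; the cylinder at (16, 2) does not reach this height (z outside [5.5, 11.5]); Taking the first minus the rest: none of the subtracted shapes is present at this height, so the result so far is unchanged — area = 10.18 mm². Checking containment: the cross-section at z = 1.4 is a subset of the cross-section at z = 0.84.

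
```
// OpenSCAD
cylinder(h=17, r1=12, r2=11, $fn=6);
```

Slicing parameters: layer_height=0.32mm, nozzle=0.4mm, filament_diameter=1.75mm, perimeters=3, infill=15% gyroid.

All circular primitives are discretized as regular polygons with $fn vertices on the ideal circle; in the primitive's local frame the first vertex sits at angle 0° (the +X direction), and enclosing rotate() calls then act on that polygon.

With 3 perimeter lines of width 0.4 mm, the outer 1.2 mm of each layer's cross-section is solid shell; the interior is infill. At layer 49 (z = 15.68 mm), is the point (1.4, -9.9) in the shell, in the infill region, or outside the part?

outside

At z = 15.68 mm: the cone contributes a regular 6-gon of circumradius 11.078 (interpolated between r1=12 and r2=11 at t=0.922). Overall, the cross-section is a single solid region. The nearest boundary edge runs (-5.54, -9.59)→(5.54, -9.59); distance from the point to it = 0.31 mm. The point is not inside any of the regions above, so it lies outside the cross-section (0.31 mm from the nearest boundary).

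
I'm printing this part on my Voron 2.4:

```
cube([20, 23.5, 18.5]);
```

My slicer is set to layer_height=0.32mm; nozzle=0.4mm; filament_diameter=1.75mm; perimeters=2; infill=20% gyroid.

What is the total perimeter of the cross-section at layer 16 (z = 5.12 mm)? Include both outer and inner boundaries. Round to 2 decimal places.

At z = 5.12 mm: the cube is present — its section is the full 20×23.5 rectangle (perimeter 87.00 mm). Overall, the cross-section is a single solid region. Total boundary length (outer) = 87.00 mm.

87.00 mm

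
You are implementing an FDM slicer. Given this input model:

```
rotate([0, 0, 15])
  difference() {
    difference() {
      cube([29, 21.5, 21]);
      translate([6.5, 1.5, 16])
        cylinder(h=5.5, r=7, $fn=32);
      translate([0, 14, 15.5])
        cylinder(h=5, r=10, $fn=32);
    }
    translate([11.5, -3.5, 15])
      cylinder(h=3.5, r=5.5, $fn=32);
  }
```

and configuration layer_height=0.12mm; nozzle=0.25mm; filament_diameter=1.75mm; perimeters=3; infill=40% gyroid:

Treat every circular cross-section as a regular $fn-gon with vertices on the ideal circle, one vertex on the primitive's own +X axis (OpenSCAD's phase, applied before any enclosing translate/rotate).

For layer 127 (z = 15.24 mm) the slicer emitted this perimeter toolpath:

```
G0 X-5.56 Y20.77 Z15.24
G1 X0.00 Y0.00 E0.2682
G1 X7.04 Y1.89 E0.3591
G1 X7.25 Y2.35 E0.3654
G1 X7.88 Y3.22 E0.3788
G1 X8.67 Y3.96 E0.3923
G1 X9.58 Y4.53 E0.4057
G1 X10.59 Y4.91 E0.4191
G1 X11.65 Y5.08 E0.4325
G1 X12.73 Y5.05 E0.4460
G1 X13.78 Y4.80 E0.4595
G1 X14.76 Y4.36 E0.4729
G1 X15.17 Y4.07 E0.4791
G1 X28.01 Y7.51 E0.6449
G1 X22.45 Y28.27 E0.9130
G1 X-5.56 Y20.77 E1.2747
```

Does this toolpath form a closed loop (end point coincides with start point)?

yes

Start point (G0): (-5.56, 20.77). End point (last G1): the path returns to the start — closed.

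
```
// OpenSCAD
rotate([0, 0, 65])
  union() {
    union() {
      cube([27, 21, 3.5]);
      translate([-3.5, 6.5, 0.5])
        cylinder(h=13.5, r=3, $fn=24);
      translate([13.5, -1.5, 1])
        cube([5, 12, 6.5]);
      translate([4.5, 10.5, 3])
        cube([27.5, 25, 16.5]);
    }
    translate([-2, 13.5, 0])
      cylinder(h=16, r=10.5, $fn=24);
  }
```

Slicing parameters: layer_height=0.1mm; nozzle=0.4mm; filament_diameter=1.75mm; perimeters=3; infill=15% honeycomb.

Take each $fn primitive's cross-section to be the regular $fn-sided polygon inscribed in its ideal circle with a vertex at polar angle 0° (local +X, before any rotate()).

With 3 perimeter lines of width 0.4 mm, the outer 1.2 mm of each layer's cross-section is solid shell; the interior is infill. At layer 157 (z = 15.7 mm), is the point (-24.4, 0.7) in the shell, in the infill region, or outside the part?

outside

At z = 15.7 mm: the cube does not reach this height (z outside [0, 3.5]); the cylinder at (-3.5, 6.5) is absent (z outside [0.5, 14]); the cube at (13.5, -1.5) does not reach this height (z outside [1, 7.5]); the cube at (4.5, 10.5) is present — its section is the full 27.5×25 rectangle; Combining (union): only the 27.5×25 cube at (4.5, 10.5) is present, so the union is just that shape — 1 connected region; the cylinder at (-2, 13.5): section is a regular 24-gon, circumradius r=10.5; Merging all regions: the regions partially overlap (shared area 33.83 mm²), so overlapping operands fuse into one piece — 1 connected region; (whole slice rotated 65° about Z — lengths, areas and connectivity unchanged). Overall, the cross-section is a single solid region. Undo the 65° rotation: the query point maps to (-9.677, 22.410) in the un-rotated model frame. The nearest boundary edge runs (-9.42, 20.92)→(-7.25, 22.59); distance from the point to it = 1.33 mm. The point is not inside any of the regions above, so it lies outside the cross-section (1.33 mm from the nearest boundary).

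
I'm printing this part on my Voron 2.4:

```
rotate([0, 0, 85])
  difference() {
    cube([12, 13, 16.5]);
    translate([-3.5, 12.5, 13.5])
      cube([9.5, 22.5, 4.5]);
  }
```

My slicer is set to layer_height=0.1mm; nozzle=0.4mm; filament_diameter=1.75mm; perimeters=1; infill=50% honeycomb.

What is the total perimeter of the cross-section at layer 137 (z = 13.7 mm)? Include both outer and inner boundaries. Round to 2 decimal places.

At z = 13.7 mm: the cube (footprint 12×13) is included at this height (perimeter 50.00 mm); the cube at (-3.5, 12.5) (footprint 9.5×22.5) is included at this height (perimeter 64.00 mm); After the difference (first − rest): starting from the 12×13 cube, the 9.5×22.5 cube at (-3.5, 12.5) partially overlaps it — only the 3.00 mm² overlap (of its 213.75 mm²) is removed, clipping the outline — boundary = 50.00 mm; (rotated 85° about Z; rotation is an isometry so areas/perimeters/island counts are preserved). Overall, the cross-section is a single solid region. Total boundary length (outer) = 50.00 mm.

50.00 mm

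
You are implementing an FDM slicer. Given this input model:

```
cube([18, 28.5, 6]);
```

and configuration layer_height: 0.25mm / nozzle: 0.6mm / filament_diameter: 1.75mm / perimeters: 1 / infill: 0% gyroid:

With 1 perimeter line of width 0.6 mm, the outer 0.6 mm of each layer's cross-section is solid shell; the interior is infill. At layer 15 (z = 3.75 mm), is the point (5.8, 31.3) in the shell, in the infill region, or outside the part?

At z = 3.75 mm: the cube is present — its section is the full 18×28.5 rectangle. Overall, the cross-section is a single solid region. The nearest boundary edge runs (18.00, 28.50)→(0.00, 28.50); distance from the point to it = 2.80 mm. The point is not inside any of the regions above, so it lies outside the cross-section (2.80 mm from the nearest boundary).

outside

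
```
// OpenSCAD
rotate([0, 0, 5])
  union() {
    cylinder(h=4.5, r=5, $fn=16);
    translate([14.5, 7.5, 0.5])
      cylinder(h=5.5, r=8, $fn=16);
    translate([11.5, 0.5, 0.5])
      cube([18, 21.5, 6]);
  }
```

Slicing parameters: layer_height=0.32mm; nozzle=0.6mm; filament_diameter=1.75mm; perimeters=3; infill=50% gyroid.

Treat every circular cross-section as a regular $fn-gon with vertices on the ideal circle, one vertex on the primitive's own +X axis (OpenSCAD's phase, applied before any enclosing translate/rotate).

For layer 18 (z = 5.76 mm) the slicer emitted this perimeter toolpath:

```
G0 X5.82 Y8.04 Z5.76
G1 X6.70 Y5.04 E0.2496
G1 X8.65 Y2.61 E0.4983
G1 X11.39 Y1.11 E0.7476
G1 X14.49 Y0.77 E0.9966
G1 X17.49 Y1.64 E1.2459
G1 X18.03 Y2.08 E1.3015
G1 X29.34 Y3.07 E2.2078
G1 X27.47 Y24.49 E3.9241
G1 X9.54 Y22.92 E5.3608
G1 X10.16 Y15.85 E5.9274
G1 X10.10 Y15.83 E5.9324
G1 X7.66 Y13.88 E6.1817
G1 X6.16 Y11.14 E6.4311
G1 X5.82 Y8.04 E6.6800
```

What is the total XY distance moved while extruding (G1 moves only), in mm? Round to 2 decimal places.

Sum the Euclidean lengths of each G1 segment: total = 83.68 mm.

83.68 mm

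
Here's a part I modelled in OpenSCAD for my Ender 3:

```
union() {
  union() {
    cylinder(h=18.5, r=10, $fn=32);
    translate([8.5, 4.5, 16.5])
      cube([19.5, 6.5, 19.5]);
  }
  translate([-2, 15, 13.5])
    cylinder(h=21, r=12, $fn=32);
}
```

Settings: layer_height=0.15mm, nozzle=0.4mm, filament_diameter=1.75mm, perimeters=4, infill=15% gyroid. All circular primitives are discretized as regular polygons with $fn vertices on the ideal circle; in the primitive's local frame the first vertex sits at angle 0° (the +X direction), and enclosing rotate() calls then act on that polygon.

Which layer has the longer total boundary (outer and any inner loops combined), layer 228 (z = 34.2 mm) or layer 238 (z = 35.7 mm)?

Layer 228 (z = 34.2): the cylinder does not reach this height (z outside [0, 18.5]); the 19.5×6.5 cube at (8.5, 4.5) contributes its full rectangle (perimeter 52.00 mm); Merging all regions: only the 19.5×6.5 cube at (8.5, 4.5) is present, so the union is just that shape — boundary = 52.00 mm; the r=12 cylinder at (-2, 15) contributes a regular 32-gon of circumradius 12 (perimeter = 2·32·12.000·sin(180°/32) = 75.28 mm); Combining (union): the regions partially overlap (shared area 0.72 mm²), so the edge portions inside another operand are dropped and the merged outline is re-measured after clipping — boundary = 122.96 mm. So its perimeter = 122.96 mm. Layer 238 (z = 35.7): the cylinder does not reach this height (z outside [0, 18.5]); the cube at (8.5, 4.5) is present — its section is the full 19.5×6.5 rectangle (perimeter 52.00 mm); Taking the union: only the 19.5×6.5 cube at (8.5, 4.5) is present, so the union is just that shape — boundary = 52.00 mm; the cylinder at (-2, 15) is not intersected at this z (z outside [13.5, 34.5]); Merging all regions: only the result so far is present, so the union is just that shape — boundary = 52.00 mm. So its perimeter = 52.00 mm. Layer 228 is larger (122.96 vs 52.00 mm).

layer 228 (z = 34.2 mm)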